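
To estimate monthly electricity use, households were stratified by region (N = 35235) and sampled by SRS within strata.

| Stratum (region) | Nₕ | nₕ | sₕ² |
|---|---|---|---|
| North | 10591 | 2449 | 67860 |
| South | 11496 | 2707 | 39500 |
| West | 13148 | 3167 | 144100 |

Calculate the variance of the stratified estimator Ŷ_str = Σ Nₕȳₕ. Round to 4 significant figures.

9.835 × 10^9

Var(Ŷ_str) = Σₕ Nₕ²(1 − fₕ)sₕ²/nₕ.
North: 10591²·(1 − 2449/10591)·67860/2449 = 2.3894235 × 10^9.
South: 11496²·(1 − 2707/11496)·39500/2707 = 1.4743312 × 10^9.
West: 13148²·(1 − 3167/13148)·144100/3167 = 5.9710357 × 10^9.
Sum = 9.8347904 × 10^9.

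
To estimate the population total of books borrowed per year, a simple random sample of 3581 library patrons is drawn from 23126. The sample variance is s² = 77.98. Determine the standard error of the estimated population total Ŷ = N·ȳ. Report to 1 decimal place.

Var(Ŷ) = N²·Var(ȳ) = N²·(1 − n/N)·s²/n.
f = 3581/23126 = 0.15484736; Var(ȳ) = 0.84515264·77.98/3581 = 0.018404078.
Var(Ŷ) = 23126² · 0.018404078 = 9.8427195 × 10^6.
SE(Ŷ) = √(9.8427195 × 10^6) = 3137.3.

3137.3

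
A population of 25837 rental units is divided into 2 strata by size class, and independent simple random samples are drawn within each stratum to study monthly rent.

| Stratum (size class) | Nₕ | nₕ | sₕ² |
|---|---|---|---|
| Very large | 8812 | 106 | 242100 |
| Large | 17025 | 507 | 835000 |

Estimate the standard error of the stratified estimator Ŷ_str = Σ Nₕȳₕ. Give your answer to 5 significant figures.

798980

Var(Ŷ_str) = Σₕ Nₕ²(1 − fₕ)sₕ²/nₕ.
Very large: 8812²·(1 − 106/8812)·242100/106 = 1.7521935 × 10^11.
Large: 17025²·(1 − 507/17025)·835000/507 = 4.6315153 × 10^11.
Sum = 6.3837088 × 10^11.
SE = √(6.3837088 × 10^11) = 798980.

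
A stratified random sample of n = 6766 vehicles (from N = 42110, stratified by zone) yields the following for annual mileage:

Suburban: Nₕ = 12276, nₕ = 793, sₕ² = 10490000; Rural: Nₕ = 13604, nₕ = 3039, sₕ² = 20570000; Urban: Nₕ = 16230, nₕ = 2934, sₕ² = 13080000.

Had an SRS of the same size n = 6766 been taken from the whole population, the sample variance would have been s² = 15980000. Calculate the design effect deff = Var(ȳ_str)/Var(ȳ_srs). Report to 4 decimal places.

Var(ȳ_str) = Σ Wₕ²(1−fₕ)sₕ²/nₕ with Wₕ = Nₕ/42110:
  Suburban: (12276/42110)²·(1−793/12276)·10490000/793 = 1051.5842
  Rural: (13604/42110)²·(1−3039/13604)·20570000/3039 = 548.61697
  Urban: (16230/42110)²·(1−2934/16230)·13080000/2934 = 542.52116
  → Var(ȳ_str) = 2142.7223.
Var(ȳ_srs) = (1 − 6766/42110)·15980000/6766 = 1982.3267.
deff = 2142.7223 / 1982.3267 = 1.0809.

1.0809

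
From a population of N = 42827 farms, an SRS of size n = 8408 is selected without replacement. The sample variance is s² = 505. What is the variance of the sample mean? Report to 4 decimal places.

Under SRS without replacement, Var(ȳ) = (1 − f)·s²/n with f = n/N = 8408/42827 = 0.19632475.
Var(ȳ) = (1 − 0.19632475)·505/8408 = 0.80367525·0.060061846 = 0.048270219.

0.0483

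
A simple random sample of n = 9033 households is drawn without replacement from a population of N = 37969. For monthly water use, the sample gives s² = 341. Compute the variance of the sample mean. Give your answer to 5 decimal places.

0.02877

Under SRS without replacement, Var(ȳ) = (1 − f)·s²/n with f = n/N = 9033/37969 = 0.23790461.
Var(ȳ) = (1 − 0.23790461)·341/9033 = 0.76209539·0.03775047 = 0.02876946.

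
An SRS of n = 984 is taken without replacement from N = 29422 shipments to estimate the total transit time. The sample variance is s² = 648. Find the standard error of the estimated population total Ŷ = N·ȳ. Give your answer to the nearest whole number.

Var(Ŷ) = N²·Var(ȳ) = N²·(1 − n/N)·s²/n.
f = 984/29422 = 0.03344436; Var(ȳ) = 0.96655564·648/984 = 0.63651225.
Var(Ŷ) = 29422² · 0.63651225 = 5.5099943 × 10^8.
SE(Ŷ) = √(5.5099943 × 10^8) = 23473.

23473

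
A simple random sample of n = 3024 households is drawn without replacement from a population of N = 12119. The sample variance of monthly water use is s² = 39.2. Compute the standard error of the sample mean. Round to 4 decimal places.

Under SRS without replacement, Var(ȳ) = (1 − f)·s²/n with f = n/N = 3024/12119 = 0.24952554.
Var(ȳ) = (1 − 0.24952554)·39.2/3024 = 0.75047446·0.012962963 = 0.0097283727.
SE(ȳ) = √(0.0097283727) = 0.0986.

0.0986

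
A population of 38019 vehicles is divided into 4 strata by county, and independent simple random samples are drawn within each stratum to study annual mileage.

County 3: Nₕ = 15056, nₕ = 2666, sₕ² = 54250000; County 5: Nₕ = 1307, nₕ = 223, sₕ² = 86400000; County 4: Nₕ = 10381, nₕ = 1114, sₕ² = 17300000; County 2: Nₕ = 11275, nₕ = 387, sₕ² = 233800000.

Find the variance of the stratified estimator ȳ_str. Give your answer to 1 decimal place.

55348.9

Var(ȳ_str) = Σₕ Wₕ²(1 − fₕ)sₕ²/nₕ with Wₕ = Nₕ/N, N = 38019.
County 3: Wₕ = 0.39601252; term = 0.39601252²·(1 − 0.17707226)·54250000/2666 = 2626.1476.
County 5: Wₕ = 0.03437755; term = 0.03437755²·(1 − 0.17061974)·86400000/223 = 379.76276.
County 4: Wₕ = 0.27304769; term = 0.27304769²·(1 − 0.10731143)·17300000/1114 = 1033.5652.
County 2: Wₕ = 0.29656225; term = 0.29656225²·(1 − 0.03432373)·233800000/387 = 51309.387.
Sum = 55348.863.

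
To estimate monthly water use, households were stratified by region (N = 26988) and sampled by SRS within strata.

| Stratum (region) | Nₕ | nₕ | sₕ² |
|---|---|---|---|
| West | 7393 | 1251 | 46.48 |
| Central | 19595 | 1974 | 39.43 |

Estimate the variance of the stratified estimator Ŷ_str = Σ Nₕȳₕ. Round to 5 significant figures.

8.5840 × 10^6

Var(Ŷ_str) = Σₕ Nₕ²(1 − fₕ)sₕ²/nₕ.
West: 7393²·(1 − 1251/7393)·46.48/1251 = 1.6870942 × 10^6.
Central: 19595²·(1 − 1974/19595)·39.43/1974 = 6.8969241 × 10^6.
Sum = 8.5840183 × 10^6.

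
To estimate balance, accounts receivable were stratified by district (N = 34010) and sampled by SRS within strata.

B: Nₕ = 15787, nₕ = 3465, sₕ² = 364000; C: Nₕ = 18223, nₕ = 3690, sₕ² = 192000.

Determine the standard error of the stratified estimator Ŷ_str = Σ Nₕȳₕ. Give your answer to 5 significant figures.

184970

Var(Ŷ_str) = Σₕ Nₕ²(1 − fₕ)sₕ²/nₕ.
B: 15787²·(1 − 3465/15787)·364000/3465 = 2.0435203 × 10^10.
C: 18223²·(1 − 3690/18223)·192000/3690 = 1.3780025 × 10^10.
Sum = 3.4215228 × 10^10.
SE = √(3.4215228 × 10^10) = 184970.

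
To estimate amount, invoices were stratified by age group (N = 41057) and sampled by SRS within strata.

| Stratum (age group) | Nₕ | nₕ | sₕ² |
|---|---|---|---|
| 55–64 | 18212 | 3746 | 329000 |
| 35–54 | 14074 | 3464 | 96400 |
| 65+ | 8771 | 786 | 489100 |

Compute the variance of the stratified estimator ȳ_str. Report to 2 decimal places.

42.05

Var(ȳ_str) = Σₕ Wₕ²(1 − fₕ)sₕ²/nₕ with Wₕ = Nₕ/N, N = 41057.
55–64: Wₕ = 0.44357844; term = 0.44357844²·(1 − 0.20568856)·329000/3746 = 13.7265.
35–54: Wₕ = 0.34279173; term = 0.34279173²·(1 − 0.24612761)·96400/3464 = 2.4652312.
65+: Wₕ = 0.21362983; term = 0.21362983²·(1 − 0.08961350)·489100/786 = 25.85382.
Sum = 42.045551.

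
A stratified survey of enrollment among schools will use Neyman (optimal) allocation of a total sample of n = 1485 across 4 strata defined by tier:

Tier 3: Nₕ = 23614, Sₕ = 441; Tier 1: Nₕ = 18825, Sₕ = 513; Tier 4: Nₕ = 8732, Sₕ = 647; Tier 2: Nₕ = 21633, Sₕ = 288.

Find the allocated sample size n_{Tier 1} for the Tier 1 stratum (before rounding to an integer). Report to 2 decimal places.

448.84

Neyman allocation: nₕ = n·NₕSₕ / Σⱼ NⱼSⱼ.
Σ NⱼSⱼ = 23614·441 + 18825·513 + 8732·647 + 21633·288 = 3.1950907 × 10^7.
n_{Tier 1} = 1485·18825·513 / (3.1950907 × 10^7) = 448.84.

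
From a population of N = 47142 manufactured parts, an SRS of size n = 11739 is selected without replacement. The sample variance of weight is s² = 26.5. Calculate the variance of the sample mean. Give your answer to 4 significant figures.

Under SRS without replacement, Var(ȳ) = (1 − f)·s²/n with f = n/N = 11739/47142 = 0.24901362.
Var(ȳ) = (1 − 0.24901362)·26.5/11739 = 0.75098638·0.0022574325 = 0.0016953011.

0.001695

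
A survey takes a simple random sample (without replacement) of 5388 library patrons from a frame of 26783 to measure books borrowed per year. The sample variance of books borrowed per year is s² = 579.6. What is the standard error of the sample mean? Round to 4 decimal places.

Under SRS without replacement, Var(ȳ) = (1 − f)·s²/n with f = n/N = 5388/26783 = 0.20117239.
Var(ȳ) = (1 − 0.20117239)·579.6/5388 = 0.79882761·0.10757238 = 0.08593179.
SE(ȳ) = √(0.08593179) = 0.2931.

0.2931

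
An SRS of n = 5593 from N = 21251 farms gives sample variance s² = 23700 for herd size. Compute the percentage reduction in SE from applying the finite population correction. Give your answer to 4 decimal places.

f = n/N = 5593/21251 = 0.26318761.
SE_no-fpc = √(s²/n) = 2.0585042; SE_fpc = √((1−f)s²/n) = 1.7669743.
Ratio = √(1−f) = 0.85837776. Reduction = 100·(1 − 0.85837776) = 14.1622%.

14.1622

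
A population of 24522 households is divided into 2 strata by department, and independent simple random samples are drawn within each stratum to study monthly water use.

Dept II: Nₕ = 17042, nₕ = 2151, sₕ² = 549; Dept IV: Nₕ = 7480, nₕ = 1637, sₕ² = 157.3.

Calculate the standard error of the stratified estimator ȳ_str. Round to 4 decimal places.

0.3387

Var(ȳ_str) = Σₕ Wₕ²(1 − fₕ)sₕ²/nₕ with Wₕ = Nₕ/N, N = 24522.
Dept II: Wₕ = 0.69496778; term = 0.69496778²·(1 − 0.12621758)·549/2151 = 0.10771212.
Dept IV: Wₕ = 0.30503222; term = 0.30503222²·(1 − 0.21885027)·157.3/1637 = 0.0069840245.
Sum = 0.11469614.
SE = √(0.11469614) = 0.3387.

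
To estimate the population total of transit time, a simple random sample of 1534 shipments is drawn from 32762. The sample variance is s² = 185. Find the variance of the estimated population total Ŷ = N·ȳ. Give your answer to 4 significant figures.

1.234 × 10^8

Var(Ŷ) = N²·Var(ȳ) = N²·(1 − n/N)·s²/n.
f = 1534/32762 = 0.04682254; Var(ȳ) = 0.95317746·185/1534 = 0.11495295.
Var(Ŷ) = 32762² · 0.11495295 = 1.2338459 × 10^8.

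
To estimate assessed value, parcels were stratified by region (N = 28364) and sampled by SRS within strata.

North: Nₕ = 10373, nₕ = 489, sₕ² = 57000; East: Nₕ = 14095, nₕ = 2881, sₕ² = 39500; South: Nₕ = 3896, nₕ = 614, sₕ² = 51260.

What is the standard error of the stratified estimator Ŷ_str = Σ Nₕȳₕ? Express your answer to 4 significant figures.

Var(Ŷ_str) = Σₕ Nₕ²(1 − fₕ)sₕ²/nₕ.
North: 10373²·(1 − 489/10373)·57000/489 = 1.1950969 × 10^10.
East: 14095²·(1 − 2881/14095)·39500/2881 = 2.1671026 × 10^9.
South: 3896²·(1 − 614/3896)·51260/614 = 1.0674997 × 10^9.
Sum = 1.5185571 × 10^10.
SE = √(1.5185571 × 10^10) = 123200.

123200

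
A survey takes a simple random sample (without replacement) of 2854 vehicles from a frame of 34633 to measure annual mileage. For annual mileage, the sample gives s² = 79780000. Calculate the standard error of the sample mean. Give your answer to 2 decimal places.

Under SRS without replacement, Var(ȳ) = (1 − f)·s²/n with f = n/N = 2854/34633 = 0.08240695.
Var(ȳ) = (1 − 0.08240695)·79780000/2854 = 0.91759305·27953.749 = 25650.166.
SE(ȳ) = √(25650.166) = 160.16.

160.16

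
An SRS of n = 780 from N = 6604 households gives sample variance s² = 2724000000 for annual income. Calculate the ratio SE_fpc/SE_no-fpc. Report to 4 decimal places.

0.9391

f = n/N = 780/6604 = 0.11811024.
SE_no-fpc = √(s²/n) = 1868.7717; SE_fpc = √((1−f)s²/n) = 1754.9446.
Ratio = √(1−f) = 0.93908986.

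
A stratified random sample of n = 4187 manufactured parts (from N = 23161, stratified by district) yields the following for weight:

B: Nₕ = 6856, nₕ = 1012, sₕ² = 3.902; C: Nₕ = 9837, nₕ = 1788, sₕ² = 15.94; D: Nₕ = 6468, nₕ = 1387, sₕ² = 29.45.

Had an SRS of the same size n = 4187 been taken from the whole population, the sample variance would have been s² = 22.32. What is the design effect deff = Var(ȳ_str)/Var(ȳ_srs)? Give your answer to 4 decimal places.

0.6651

Var(ȳ_str) = Σ Wₕ²(1−fₕ)sₕ²/nₕ with Wₕ = Nₕ/23161:
  B: (6856/23161)²·(1−1012/6856)·3.902/1012 = 2.8798718 × 10^-4
  C: (9837/23161)²·(1−1788/9837)·15.94/1788 = 0.0013158633
  D: (6468/23161)²·(1−1387/6468)·29.45/1387 = 0.0013008087
  → Var(ȳ_str) = 0.0029046592.
Var(ȳ_srs) = (1 − 4187/23161)·22.32/4187 = 0.0043670968.
deff = 0.0029046592 / 0.0043670968 = 0.6651.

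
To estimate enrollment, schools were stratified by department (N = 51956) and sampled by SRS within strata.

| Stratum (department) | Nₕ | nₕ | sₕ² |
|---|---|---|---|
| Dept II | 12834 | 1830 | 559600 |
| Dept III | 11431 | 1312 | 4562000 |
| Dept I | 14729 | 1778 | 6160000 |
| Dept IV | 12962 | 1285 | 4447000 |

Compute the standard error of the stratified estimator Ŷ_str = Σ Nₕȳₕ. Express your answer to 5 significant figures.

Var(Ŷ_str) = Σₕ Nₕ²(1 − fₕ)sₕ²/nₕ.
Dept II: 12834²·(1 − 1830/12834)·559600/1830 = 4.3185627 × 10^10.
Dept III: 11431²·(1 − 1312/11431)·4562000/1312 = 4.0220111 × 10^11.
Dept I: 14729²·(1 − 1778/14729)·6160000/1778 = 6.6088443 × 10^11.
Dept IV: 12962²·(1 − 1285/12962)·4447000/1285 = 5.2380218 × 10^11.
Sum = 1.6300733 × 10^12.
SE = √(1.6300733 × 10^12) = 1.2767 × 10^6.

1.2767 × 10^6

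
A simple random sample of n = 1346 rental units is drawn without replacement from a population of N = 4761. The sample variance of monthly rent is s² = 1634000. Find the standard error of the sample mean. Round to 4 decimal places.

29.5087

Under SRS without replacement, Var(ȳ) = (1 − f)·s²/n with f = n/N = 1346/4761 = 0.28271372.
Var(ȳ) = (1 − 0.28271372)·1634000/1346 = 0.71728628·1213.9673 = 870.7621.
SE(ȳ) = √(870.7621) = 29.5087.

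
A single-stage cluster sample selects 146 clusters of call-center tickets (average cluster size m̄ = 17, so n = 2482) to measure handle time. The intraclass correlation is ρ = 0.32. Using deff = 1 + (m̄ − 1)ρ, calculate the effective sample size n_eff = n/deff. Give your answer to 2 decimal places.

405.56

deff = 1 + (17 − 1)·0.32 = 1 + 5.12 = 6.12.
n_eff = 2482 / 6.12 = 405.56.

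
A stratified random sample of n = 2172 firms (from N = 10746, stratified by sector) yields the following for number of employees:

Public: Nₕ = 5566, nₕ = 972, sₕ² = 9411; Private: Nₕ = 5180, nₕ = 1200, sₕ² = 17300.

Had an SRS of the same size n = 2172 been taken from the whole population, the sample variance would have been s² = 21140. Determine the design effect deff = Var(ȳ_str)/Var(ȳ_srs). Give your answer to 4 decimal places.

0.6075

Var(ȳ_str) = Σ Wₕ²(1−fₕ)sₕ²/nₕ with Wₕ = Nₕ/10746:
  Public: (5566/10746)²·(1−972/5566)·9411/972 = 2.1439272
  Private: (5180/10746)²·(1−1200/5180)·17300/1200 = 2.5738546
  → Var(ȳ_str) = 4.7177818.
Var(ȳ_srs) = (1 − 2172/10746)·21140/2172 = 7.7657214.
deff = 4.7177818 / 7.7657214 = 0.6075.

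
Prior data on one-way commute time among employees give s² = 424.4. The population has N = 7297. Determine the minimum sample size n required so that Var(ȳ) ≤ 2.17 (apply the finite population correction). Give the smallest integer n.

Without fpc, n₀ = s²/D = 424.4/2.17 = 195.5760.
With fpc, (1 − n/N)·s²/n ≤ D requires n ≥ n₀/(1 + n₀/N) = 195.5760/(1 + 195.5760/7297) = 190.4710.
Rounding up, n = 191.

191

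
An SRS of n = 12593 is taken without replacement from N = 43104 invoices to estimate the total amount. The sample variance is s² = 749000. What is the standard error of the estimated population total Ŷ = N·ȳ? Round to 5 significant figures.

279680

Var(Ŷ) = N²·Var(ȳ) = N²·(1 − n/N)·s²/n.
f = 12593/43104 = 0.29215386; Var(ȳ) = 0.70784614·749000/12593 = 42.10091.
Var(Ŷ) = 43104² · 42.10091 = 7.8221588 × 10^10.
SE(Ŷ) = √(7.8221588 × 10^10) = 279680.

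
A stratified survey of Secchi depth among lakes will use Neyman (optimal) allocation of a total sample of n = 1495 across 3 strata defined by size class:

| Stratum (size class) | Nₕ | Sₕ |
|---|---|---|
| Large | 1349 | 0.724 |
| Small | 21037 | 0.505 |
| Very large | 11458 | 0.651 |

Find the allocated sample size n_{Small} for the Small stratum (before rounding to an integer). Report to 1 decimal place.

833.3

Neyman allocation: nₕ = n·NₕSₕ / Σⱼ NⱼSⱼ.
Σ NⱼSⱼ = 1349·0.724 + 21037·0.505 + 11458·0.651 = 19059.519.
n_{Small} = 1495·21037·0.505 / 19059.519 = 833.3.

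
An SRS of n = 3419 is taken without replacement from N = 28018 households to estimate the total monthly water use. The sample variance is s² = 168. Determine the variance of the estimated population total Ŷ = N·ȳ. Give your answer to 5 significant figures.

3.3866 × 10^7

Var(Ŷ) = N²·Var(ȳ) = N²·(1 − n/N)·s²/n.
f = 3419/28018 = 0.12202870; Var(ȳ) = 0.87797130·168/3419 = 0.043141029.
Var(Ŷ) = 28018² · 0.043141029 = 3.3866067 × 10^7.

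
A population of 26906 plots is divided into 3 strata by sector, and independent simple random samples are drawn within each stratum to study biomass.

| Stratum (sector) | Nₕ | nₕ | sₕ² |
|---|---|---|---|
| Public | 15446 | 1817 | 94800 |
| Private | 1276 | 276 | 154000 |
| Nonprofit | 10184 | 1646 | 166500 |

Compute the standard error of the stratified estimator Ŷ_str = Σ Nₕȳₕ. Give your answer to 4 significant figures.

143100

Var(Ŷ_str) = Σₕ Nₕ²(1 − fₕ)sₕ²/nₕ.
Public: 15446²·(1 − 1817/15446)·94800/1817 = 1.0983315 × 10^10.
Private: 1276²·(1 − 276/1276)·154000/276 = 7.1197101 × 10^8.
Nonprofit: 10184²·(1 − 1646/10184)·166500/1646 = 8.7954679 × 10^9.
Sum = 2.0490754 × 10^10.
SE = √(2.0490754 × 10^10) = 143100.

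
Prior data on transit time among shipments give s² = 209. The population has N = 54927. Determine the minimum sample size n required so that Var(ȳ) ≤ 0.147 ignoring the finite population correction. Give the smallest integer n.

1422

Without fpc, n₀ = s²/D = 209/0.147 = 1421.7687.
Rounding up, n = 1422.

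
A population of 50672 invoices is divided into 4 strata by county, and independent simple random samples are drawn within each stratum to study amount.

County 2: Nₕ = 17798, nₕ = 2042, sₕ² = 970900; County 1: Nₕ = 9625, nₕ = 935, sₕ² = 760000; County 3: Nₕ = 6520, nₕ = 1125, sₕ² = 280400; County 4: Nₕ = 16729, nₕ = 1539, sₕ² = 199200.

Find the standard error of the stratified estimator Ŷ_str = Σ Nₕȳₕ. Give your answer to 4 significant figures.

Var(Ŷ_str) = Σₕ Nₕ²(1 − fₕ)sₕ²/nₕ.
County 2: 17798²·(1 − 2042/17798)·970900/2042 = 1.3333247 × 10^11.
County 1: 9625²·(1 − 935/9625)·760000/935 = 6.7986471 × 10^10.
County 3: 6520²·(1 − 1125/6520)·280400/1125 = 8.767273 × 10^9.
County 4: 16729²·(1 − 1539/16729)·199200/1539 = 3.2891105 × 10^10.
Sum = 2.4297732 × 10^11.
SE = √(2.4297732 × 10^11) = 492900.

492900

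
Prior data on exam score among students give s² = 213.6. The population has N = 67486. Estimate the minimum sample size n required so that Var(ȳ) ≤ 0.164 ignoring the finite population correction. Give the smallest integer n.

Without fpc, n₀ = s²/D = 213.6/0.164 = 1302.4390.
Rounding up, n = 1303.

1303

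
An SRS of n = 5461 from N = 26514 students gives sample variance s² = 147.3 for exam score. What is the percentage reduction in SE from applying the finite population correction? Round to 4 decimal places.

10.8915

f = n/N = 5461/26514 = 0.20596666.
SE_no-fpc = √(s²/n) = 0.16423484; SE_fpc = √((1−f)s²/n) = 0.14634728.
Ratio = √(1−f) = 0.89108548. Reduction = 100·(1 − 0.89108548) = 10.8915%.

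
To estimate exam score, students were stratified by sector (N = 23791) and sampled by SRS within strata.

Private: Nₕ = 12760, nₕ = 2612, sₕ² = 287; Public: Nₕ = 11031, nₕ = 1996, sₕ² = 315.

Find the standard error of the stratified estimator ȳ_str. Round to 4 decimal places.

Var(ȳ_str) = Σₕ Wₕ²(1 − fₕ)sₕ²/nₕ with Wₕ = Nₕ/N, N = 23791.
Private: Wₕ = 0.53633727; term = 0.53633727²·(1 − 0.20470219)·287/2612 = 0.025137059.
Public: Wₕ = 0.46366273; term = 0.46366273²·(1 − 0.18094461)·315/1996 = 0.027788664.
Sum = 0.052925723.
SE = √(0.052925723) = 0.2301.

0.2301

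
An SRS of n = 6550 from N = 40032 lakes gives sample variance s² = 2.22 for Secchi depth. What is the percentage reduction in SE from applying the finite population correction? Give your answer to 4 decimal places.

f = n/N = 6550/40032 = 0.16361910.
SE_no-fpc = √(s²/n) = 0.018410087; SE_fpc = √((1−f)s²/n) = 0.016836735.
Ratio = √(1−f) = 0.91453862. Reduction = 100·(1 − 0.91453862) = 8.5461%.

8.5461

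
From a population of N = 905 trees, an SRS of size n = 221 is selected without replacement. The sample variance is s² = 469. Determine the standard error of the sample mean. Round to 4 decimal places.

1.2665

Under SRS without replacement, Var(ȳ) = (1 − f)·s²/n with f = n/N = 221/905 = 0.24419890.
Var(ȳ) = (1 − 0.24419890)·469/221 = 0.75580110·2.1221719 = 1.6039399.
SE(ȳ) = √(1.6039399) = 1.2665.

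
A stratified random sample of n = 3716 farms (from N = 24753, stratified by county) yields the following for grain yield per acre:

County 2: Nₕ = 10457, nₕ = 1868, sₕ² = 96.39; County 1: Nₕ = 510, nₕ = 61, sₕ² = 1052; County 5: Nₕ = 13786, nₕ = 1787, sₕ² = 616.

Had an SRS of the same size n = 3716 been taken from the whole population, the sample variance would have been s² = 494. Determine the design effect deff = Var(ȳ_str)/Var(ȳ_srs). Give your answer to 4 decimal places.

Var(ȳ_str) = Σ Wₕ²(1−fₕ)sₕ²/nₕ with Wₕ = Nₕ/24753:
  County 2: (10457/24753)²·(1−1868/10457)·96.39/1868 = 0.0075639585
  County 1: (510/24753)²·(1−61/510)·1052/61 = 0.0064453535
  County 5: (13786/24753)²·(1−1787/13786)·616/1787 = 0.093064448
  → Var(ȳ_str) = 0.10707376.
Var(ȳ_srs) = (1 − 3716/24753)·494/3716 = 0.11298147.
deff = 0.10707376 / 0.11298147 = 0.9477.

0.9477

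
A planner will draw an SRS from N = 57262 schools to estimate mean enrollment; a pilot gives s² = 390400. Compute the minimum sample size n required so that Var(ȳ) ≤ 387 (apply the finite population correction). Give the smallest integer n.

Without fpc, n₀ = s²/D = 390400/387 = 1008.7855.
With fpc, (1 − n/N)·s²/n ≤ D requires n ≥ n₀/(1 + n₀/N) = 1008.7855/(1 + 1008.7855/57262) = 991.3214.
Rounding up, n = 992.

992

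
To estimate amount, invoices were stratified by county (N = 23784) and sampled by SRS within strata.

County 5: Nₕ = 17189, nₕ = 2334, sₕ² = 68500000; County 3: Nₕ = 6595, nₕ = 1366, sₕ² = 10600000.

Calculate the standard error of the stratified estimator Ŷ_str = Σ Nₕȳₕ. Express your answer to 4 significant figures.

Var(Ŷ_str) = Σₕ Nₕ²(1 − fₕ)sₕ²/nₕ.
County 5: 17189²·(1 − 2334/17189)·68500000/2334 = 7.4939879 × 10^12.
County 3: 6595²·(1 − 1366/6595)·10600000/1366 = 2.6760154 × 10^11.
Sum = 7.7615894 × 10^12.
SE = √(7.7615894 × 10^12) = 2.786 × 10^6.

2.786 × 10^6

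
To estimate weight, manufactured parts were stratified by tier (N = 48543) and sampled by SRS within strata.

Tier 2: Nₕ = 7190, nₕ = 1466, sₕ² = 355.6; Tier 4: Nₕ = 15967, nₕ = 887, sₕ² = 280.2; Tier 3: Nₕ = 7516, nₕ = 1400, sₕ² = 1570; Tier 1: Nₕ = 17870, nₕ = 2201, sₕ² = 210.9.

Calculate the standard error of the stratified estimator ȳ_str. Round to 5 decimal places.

Var(ȳ_str) = Σₕ Wₕ²(1 − fₕ)sₕ²/nₕ with Wₕ = Nₕ/N, N = 48543.
Tier 2: Wₕ = 0.14811610; term = 0.14811610²·(1 − 0.20389430)·355.6/1466 = 0.0042364596.
Tier 4: Wₕ = 0.32892487; term = 0.32892487²·(1 − 0.05555208)·280.2/887 = 0.032278694.
Tier 3: Wₕ = 0.15483180; term = 0.15483180²·(1 − 0.18626929)·1570/1400 = 0.021876238.
Tier 1: Wₕ = 0.36812723; term = 0.36812723²·(1 − 0.12316732)·210.9/2201 = 0.011385947.
Sum = 0.069777339.
SE = √(0.069777339) = 0.26415.

0.26415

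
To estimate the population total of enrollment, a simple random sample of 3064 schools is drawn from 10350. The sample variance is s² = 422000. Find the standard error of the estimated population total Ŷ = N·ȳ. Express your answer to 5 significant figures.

Var(Ŷ) = N²·Var(ȳ) = N²·(1 − n/N)·s²/n.
f = 3064/10350 = 0.29603865; Var(ȳ) = 0.70396135·422000/3064 = 96.955513.
Var(Ŷ) = 10350² · 96.955513 = 1.0386117 × 10^10.
SE(Ŷ) = √(1.0386117 × 10^10) = 101910.

101910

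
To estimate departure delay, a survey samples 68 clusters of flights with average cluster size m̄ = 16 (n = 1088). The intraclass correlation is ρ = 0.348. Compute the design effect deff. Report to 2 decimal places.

6.22

deff = 1 + (16 − 1)·0.348 = 1 + 5.22 = 6.22.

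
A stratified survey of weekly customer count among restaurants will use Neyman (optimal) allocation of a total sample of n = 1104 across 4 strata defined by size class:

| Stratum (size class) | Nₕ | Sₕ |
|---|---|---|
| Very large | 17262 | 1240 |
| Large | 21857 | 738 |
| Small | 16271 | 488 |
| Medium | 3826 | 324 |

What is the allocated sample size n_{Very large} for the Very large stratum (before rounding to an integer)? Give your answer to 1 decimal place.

Neyman allocation: nₕ = n·NₕSₕ / Σⱼ NⱼSⱼ.
Σ NⱼSⱼ = 17262·1240 + 21857·738 + 16271·488 + 3826·324 = 4.6715218 × 10^7.
n_{Very large} = 1104·17262·1240 / (4.6715218 × 10^7) = 505.9.

505.9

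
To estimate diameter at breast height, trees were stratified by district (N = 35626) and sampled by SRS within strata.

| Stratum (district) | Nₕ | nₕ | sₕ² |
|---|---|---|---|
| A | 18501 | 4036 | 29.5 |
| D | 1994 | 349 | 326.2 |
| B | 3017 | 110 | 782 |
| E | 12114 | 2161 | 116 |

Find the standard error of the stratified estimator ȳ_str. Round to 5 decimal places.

0.24121

Var(ȳ_str) = Σₕ Wₕ²(1 − fₕ)sₕ²/nₕ with Wₕ = Nₕ/N, N = 35626.
A: Wₕ = 0.51931174; term = 0.51931174²·(1 − 0.21815037)·29.5/4036 = 0.0015411694.
D: Wₕ = 0.05597036; term = 0.05597036²·(1 − 0.17502508)·326.2/349 = 0.0024155468.
B: Wₕ = 0.08468534; term = 0.08468534²·(1 − 0.03646006)·782/110 = 0.049124742.
E: Wₕ = 0.34003256; term = 0.34003256²·(1 − 0.17838864)·116/2161 = 0.0050993012.
Sum = 0.058180759.
SE = √(0.058180759) = 0.24121.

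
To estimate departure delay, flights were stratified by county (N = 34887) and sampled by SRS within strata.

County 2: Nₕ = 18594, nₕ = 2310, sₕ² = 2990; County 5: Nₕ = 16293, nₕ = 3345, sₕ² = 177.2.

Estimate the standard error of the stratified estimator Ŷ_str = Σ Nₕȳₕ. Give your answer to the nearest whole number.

Var(Ŷ_str) = Σₕ Nₕ²(1 − fₕ)sₕ²/nₕ.
County 2: 18594²·(1 − 2310/18594)·2990/2310 = 3.9191612 × 10^8.
County 5: 16293²·(1 − 3345/16293)·177.2/3345 = 1.1175613 × 10^7.
Sum = 4.0309173 × 10^8.
SE = √(4.0309173 × 10^8) = 20077.

20077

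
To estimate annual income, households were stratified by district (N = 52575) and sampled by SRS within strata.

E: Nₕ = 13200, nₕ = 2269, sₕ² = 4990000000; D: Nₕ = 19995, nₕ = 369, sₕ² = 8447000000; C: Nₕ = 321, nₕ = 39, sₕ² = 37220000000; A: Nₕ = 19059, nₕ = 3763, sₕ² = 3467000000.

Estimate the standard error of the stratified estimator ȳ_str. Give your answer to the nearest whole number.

1869

Var(ȳ_str) = Σₕ Wₕ²(1 − fₕ)sₕ²/nₕ with Wₕ = Nₕ/N, N = 52575.
E: Wₕ = 0.25106990; term = 0.25106990²·(1 − 0.17189394)·4990000000/2269 = 114799.85.
D: Wₕ = 0.38031384; term = 0.38031384²·(1 − 0.01845461)·8447000000/369 = 3.2499058 × 10^6.
C: Wₕ = 0.00610556; term = 0.00610556²·(1 − 0.12149533)·37220000000/39 = 31254.125.
A: Wₕ = 0.36251070; term = 0.36251070²·(1 − 0.19743953)·3467000000/3763 = 97171.531.
Sum = 3.4931313 × 10^6.
SE = √(3.4931313 × 10^6) = 1869.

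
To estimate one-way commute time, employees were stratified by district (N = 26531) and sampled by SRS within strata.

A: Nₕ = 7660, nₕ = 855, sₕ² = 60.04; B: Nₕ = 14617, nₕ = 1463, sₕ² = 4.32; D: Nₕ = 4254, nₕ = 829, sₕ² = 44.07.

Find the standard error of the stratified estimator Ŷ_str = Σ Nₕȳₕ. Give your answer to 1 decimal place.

Var(Ŷ_str) = Σₕ Nₕ²(1 − fₕ)sₕ²/nₕ.
A: 7660²·(1 − 855/7660)·60.04/855 = 3.6604246 × 10^6.
B: 14617²·(1 − 1463/14617)·4.32/1463 = 567747.86.
D: 4254²·(1 − 829/4254)·44.07/829 = 774544.87.
Sum = 5.0027173 × 10^6.
SE = √(5.0027173 × 10^6) = 2236.7.

2236.7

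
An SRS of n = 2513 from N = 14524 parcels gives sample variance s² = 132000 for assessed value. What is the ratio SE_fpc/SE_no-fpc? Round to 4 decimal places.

f = n/N = 2513/14524 = 0.17302396.
SE_no-fpc = √(s²/n) = 7.2475417; SE_fpc = √((1−f)s²/n) = 6.5907856.
Ratio = √(1−f) = 0.90938223.

0.9094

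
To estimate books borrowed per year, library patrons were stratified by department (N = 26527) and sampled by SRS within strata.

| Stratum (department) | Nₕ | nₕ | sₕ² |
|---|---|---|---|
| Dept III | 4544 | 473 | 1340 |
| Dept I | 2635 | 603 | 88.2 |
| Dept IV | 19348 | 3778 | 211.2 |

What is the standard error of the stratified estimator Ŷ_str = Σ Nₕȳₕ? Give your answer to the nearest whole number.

Var(Ŷ_str) = Σₕ Nₕ²(1 − fₕ)sₕ²/nₕ.
Dept III: 4544²·(1 − 473/4544)·1340/473 = 5.240625 × 10^7.
Dept I: 2635²·(1 − 603/2635)·88.2/603 = 783169.19.
Dept IV: 19348²·(1 − 3778/19348)·211.2/3778 = 1.6840565 × 10^7.
Sum = 7.0029984 × 10^7.
SE = √(7.0029984 × 10^7) = 8368.

8368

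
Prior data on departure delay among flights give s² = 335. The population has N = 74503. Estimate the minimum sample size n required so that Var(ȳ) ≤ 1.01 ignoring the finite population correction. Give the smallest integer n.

Without fpc, n₀ = s²/D = 335/1.01 = 331.6832.
Rounding up, n = 332.

332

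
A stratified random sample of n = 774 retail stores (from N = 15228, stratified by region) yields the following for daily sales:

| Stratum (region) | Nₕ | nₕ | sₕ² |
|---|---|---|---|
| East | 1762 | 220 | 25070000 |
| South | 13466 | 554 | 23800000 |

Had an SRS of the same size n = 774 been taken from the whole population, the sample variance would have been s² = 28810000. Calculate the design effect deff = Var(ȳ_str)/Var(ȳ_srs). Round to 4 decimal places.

Var(ȳ_str) = Σ Wₕ²(1−fₕ)sₕ²/nₕ with Wₕ = Nₕ/15228:
  East: (1762/15228)²·(1−220/1762)·25070000/220 = 1335.1689
  South: (13466/15228)²·(1−554/13466)·23800000/554 = 32211.695
  → Var(ȳ_str) = 33546.864.
Var(ȳ_srs) = (1 − 774/15228)·28810000/774 = 35330.313.
deff = 33546.864 / 35330.313 = 0.9495.

0.9495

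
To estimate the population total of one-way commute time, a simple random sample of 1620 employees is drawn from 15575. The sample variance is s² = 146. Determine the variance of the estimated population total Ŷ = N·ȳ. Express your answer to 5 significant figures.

1.9588 × 10^7

Var(Ŷ) = N²·Var(ȳ) = N²·(1 − n/N)·s²/n.
f = 1620/15575 = 0.10401284; Var(ȳ) = 0.89598716·146/1620 = 0.08074946.
Var(Ŷ) = 15575² · 0.08074946 = 1.9588254 × 10^7.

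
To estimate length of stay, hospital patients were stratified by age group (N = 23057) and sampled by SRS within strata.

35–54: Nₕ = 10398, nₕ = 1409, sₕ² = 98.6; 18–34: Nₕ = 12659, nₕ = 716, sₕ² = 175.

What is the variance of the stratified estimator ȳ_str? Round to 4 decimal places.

Var(ȳ_str) = Σₕ Wₕ²(1 − fₕ)sₕ²/nₕ with Wₕ = Nₕ/N, N = 23057.
35–54: Wₕ = 0.45096934; term = 0.45096934²·(1 − 0.13550683)·98.6/1409 = 0.012303297.
18–34: Wₕ = 0.54903066; term = 0.54903066²·(1 − 0.05656055)·175/716 = 0.069507595.
Sum = 0.081810892.

0.0818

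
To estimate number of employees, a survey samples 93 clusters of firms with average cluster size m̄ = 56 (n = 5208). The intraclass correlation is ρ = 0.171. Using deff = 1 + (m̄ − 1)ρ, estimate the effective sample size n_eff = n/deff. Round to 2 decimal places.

deff = 1 + (56 − 1)·0.171 = 1 + 9.405 = 10.405.
n_eff = 5208 / 10.405 = 500.53.

500.53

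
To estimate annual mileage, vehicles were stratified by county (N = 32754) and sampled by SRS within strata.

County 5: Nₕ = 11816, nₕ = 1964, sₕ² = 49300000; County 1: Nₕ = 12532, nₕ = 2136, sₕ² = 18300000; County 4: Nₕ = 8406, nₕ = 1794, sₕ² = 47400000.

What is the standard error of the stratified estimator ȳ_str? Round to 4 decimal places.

Var(ȳ_str) = Σₕ Wₕ²(1 − fₕ)sₕ²/nₕ with Wₕ = Nₕ/N, N = 32754.
County 5: Wₕ = 0.36074983; term = 0.36074983²·(1 − 0.16621530)·49300000/1964 = 2723.7775.
County 1: Wₕ = 0.38260976; term = 0.38260976²·(1 − 0.17044366)·18300000/2136 = 1040.4179.
County 4: Wₕ = 0.25664041; term = 0.25664041²·(1 − 0.21341899)·47400000/1794 = 1368.8298.
Sum = 5133.0252.
SE = √(5133.0252) = 71.6451.

71.6451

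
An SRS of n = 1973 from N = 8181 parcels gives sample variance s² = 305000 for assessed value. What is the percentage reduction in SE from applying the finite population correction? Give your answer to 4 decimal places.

f = n/N = 1973/8181 = 0.24116856.
SE_no-fpc = √(s²/n) = 12.433299; SE_fpc = √((1−f)s²/n) = 10.830763.
Ratio = √(1−f) = 0.87110932. Reduction = 100·(1 − 0.87110932) = 12.8891%.

12.8891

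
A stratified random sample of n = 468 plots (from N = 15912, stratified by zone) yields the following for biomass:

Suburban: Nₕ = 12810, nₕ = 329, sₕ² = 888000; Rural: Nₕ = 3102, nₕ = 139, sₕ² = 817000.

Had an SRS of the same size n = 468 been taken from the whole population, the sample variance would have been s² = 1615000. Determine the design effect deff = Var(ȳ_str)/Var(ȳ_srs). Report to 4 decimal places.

Var(ȳ_str) = Σ Wₕ²(1−fₕ)sₕ²/nₕ with Wₕ = Nₕ/15912:
  Suburban: (12810/15912)²·(1−329/12810)·888000/329 = 1704.3785
  Rural: (3102/15912)²·(1−139/3102)·817000/139 = 213.36892
  → Var(ȳ_str) = 1917.7474.
Var(ȳ_srs) = (1 − 468/15912)·1615000/468 = 3349.359.
deff = 1917.7474 / 3349.359 = 0.5726.

0.5726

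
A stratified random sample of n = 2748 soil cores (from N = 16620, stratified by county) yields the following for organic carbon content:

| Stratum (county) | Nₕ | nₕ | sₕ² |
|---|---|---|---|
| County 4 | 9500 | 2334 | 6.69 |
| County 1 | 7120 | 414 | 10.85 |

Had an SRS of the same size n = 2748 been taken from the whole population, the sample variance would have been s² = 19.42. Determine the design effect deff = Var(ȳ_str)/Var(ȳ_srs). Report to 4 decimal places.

0.8878

Var(ȳ_str) = Σ Wₕ²(1−fₕ)sₕ²/nₕ with Wₕ = Nₕ/16620:
  County 4: (9500/16620)²·(1−2334/9500)·6.69/2334 = 7.0642106 × 10^-4
  County 1: (7120/16620)²·(1−414/7120)·10.85/414 = 0.0045301325
  → Var(ȳ_str) = 0.0052365536.
Var(ȳ_srs) = (1 − 2748/16620)·19.42/2748 = 0.0058984861.
deff = 0.0052365536 / 0.0058984861 = 0.8878.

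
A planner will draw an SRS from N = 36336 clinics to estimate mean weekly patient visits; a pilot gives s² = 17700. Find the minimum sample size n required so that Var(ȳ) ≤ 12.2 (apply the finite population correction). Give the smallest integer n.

1396

Without fpc, n₀ = s²/D = 17700/12.2 = 1450.8197.
With fpc, (1 − n/N)·s²/n ≤ D requires n ≥ n₀/(1 + n₀/N) = 1450.8197/(1 + 1450.8197/36336) = 1395.1157.
Rounding up, n = 1396.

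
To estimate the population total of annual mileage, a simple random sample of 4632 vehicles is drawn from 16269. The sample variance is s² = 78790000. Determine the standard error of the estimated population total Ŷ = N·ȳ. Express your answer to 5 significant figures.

Var(Ŷ) = N²·Var(ȳ) = N²·(1 − n/N)·s²/n.
f = 4632/16269 = 0.28471326; Var(ȳ) = 0.71528674·78790000/4632 = 12166.978.
Var(Ŷ) = 16269² · 12166.978 = 3.2203601 × 10^12.
SE(Ŷ) = √(3.2203601 × 10^12) = 1.7945 × 10^6.

1.7945 × 10^6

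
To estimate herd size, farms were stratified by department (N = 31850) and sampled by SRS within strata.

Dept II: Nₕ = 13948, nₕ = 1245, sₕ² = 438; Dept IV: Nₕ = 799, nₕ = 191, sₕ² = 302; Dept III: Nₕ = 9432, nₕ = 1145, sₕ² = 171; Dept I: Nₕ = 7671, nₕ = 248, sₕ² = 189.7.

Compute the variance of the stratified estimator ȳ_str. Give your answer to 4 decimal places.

Var(ȳ_str) = Σₕ Wₕ²(1 − fₕ)sₕ²/nₕ with Wₕ = Nₕ/N, N = 31850.
Dept II: Wₕ = 0.43792779; term = 0.43792779²·(1 − 0.08926011)·438/1245 = 0.061447486.
Dept IV: Wₕ = 0.02508634; term = 0.02508634²·(1 − 0.23904881)·302/191 = 7.5719033 × 10^-4.
Dept III: Wₕ = 0.29613815; term = 0.29613815²·(1 − 0.12139525)·171/1145 = 0.011507285.
Dept I: Wₕ = 0.24084772; term = 0.24084772²·(1 − 0.03232955)·189.7/248 = 0.042936656.
Sum = 0.11664862.

0.1166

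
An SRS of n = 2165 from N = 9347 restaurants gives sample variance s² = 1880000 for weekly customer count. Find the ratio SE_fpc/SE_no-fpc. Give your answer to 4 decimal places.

0.8766

f = n/N = 2165/9347 = 0.23162512.
SE_no-fpc = √(s²/n) = 29.467953; SE_fpc = √((1−f)s²/n) = 25.830722.
Ratio = √(1−f) = 0.87656995.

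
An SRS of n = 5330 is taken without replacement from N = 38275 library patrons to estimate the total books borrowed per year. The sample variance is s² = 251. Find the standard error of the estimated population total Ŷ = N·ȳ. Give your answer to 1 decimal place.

Var(Ŷ) = N²·Var(ȳ) = N²·(1 − n/N)·s²/n.
f = 5330/38275 = 0.13925539; Var(ȳ) = 0.86074461·251/5330 = 0.040534127.
Var(Ŷ) = 38275² · 0.040534127 = 5.9381508 × 10^7.
SE(Ŷ) = √(5.9381508 × 10^7) = 7705.9.

7705.9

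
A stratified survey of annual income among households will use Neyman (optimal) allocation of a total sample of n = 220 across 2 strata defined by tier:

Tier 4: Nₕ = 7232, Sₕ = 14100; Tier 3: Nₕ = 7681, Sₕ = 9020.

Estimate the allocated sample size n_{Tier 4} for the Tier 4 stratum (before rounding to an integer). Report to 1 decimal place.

131.0

Neyman allocation: nₕ = n·NₕSₕ / Σⱼ NⱼSⱼ.
Σ NⱼSⱼ = 7232·14100 + 7681·9020 = 1.7125382 × 10^8.
n_{Tier 4} = 220·7232·14100 / (1.7125382 × 10^8) = 131.0.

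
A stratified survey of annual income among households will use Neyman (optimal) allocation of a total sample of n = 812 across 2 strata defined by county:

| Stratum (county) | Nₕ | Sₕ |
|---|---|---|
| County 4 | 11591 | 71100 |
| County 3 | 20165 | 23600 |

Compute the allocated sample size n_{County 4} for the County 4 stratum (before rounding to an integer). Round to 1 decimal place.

Neyman allocation: nₕ = n·NₕSₕ / Σⱼ NⱼSⱼ.
Σ NⱼSⱼ = 11591·71100 + 20165·23600 = 1.3000141 × 10^9.
n_{County 4} = 812·11591·71100 / (1.3000141 × 10^9) = 514.8.

514.8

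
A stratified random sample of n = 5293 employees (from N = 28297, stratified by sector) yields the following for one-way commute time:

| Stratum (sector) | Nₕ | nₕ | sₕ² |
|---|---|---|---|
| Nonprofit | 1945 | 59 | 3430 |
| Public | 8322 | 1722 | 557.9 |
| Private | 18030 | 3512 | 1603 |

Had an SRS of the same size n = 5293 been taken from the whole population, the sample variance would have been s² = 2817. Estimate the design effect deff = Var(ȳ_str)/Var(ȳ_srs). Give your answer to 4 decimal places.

1.0118

Var(ȳ_str) = Σ Wₕ²(1−fₕ)sₕ²/nₕ with Wₕ = Nₕ/28297:
  Nonprofit: (1945/28297)²·(1−59/1945)·3430/59 = 0.26633155
  Public: (8322/28297)²·(1−1722/8322)·557.9/1722 = 0.022223583
  Private: (18030/28297)²·(1−3512/18030)·1603/3512 = 0.14921097
  → Var(ȳ_str) = 0.4377661.
Var(ȳ_srs) = (1 − 5293/28297)·2817/5293 = 0.43266117.
deff = 0.4377661 / 0.43266117 = 1.0118.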